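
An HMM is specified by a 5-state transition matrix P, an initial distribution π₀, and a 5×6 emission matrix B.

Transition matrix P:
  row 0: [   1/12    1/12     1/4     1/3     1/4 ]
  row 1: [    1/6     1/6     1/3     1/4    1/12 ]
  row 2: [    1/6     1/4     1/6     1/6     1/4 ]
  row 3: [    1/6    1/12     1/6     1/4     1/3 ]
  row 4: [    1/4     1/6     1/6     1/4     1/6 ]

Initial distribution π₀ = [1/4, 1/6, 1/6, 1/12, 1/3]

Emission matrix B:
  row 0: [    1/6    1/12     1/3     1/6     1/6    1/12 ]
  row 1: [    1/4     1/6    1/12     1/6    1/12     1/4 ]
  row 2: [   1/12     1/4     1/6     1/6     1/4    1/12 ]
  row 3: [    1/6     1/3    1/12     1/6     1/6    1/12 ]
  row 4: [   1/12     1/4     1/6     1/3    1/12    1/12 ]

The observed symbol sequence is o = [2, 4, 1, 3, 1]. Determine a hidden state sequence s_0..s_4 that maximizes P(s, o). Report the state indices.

t=0: δ = [8.333e-02, 1.389e-02, 2.778e-02, 6.944e-03, 5.556e-02]  (obs o_0=2)
t=1: δ = [2.315e-03, 7.716e-04, 5.208e-03, 4.630e-03, 1.736e-03]  ψ = [4, 4, 0, 0, 0]  (obs o_1=4)
t=2: δ = [7.234e-05, 2.170e-04, 2.170e-04, 3.858e-04, 3.858e-04]  ψ = [2, 2, 2, 3, 3]  (obs o_2=1)
t=3: δ = [1.608e-05, 1.072e-05, 1.206e-05, 1.608e-05, 4.287e-05]  ψ = [4, 4, 1, 3, 3]  (obs o_3=3)
t=4: δ = [8.931e-07, 1.191e-06, 1.786e-06, 3.572e-06, 1.786e-06]  ψ = [4, 4, 4, 4, 4]  (obs o_4=1)
backtrack: best end state = 3; path = [0, 3, 3, 4, 3]

path = [0, 3, 3, 4, 3]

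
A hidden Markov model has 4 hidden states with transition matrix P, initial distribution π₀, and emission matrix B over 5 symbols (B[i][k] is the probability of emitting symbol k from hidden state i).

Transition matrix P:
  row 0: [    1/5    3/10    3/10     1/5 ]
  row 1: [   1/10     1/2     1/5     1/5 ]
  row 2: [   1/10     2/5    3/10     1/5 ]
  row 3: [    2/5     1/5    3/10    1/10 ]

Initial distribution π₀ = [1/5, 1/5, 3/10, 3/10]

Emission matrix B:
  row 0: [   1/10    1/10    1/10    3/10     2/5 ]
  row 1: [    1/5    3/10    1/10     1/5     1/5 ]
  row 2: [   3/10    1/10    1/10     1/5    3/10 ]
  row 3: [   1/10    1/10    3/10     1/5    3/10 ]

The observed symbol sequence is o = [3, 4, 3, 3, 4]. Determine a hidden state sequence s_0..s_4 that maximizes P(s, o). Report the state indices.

t=0: δ = [6.000e-02, 4.000e-02, 6.000e-02, 6.000e-02]  (obs o_0=3)
t=1: δ = [9.600e-03, 4.800e-03, 5.400e-03, 3.600e-03]  ψ = [3, 2, 0, 0]  (obs o_1=4)
t=2: δ = [5.760e-04, 5.760e-04, 5.760e-04, 3.840e-04]  ψ = [0, 0, 0, 0]  (obs o_2=3)
t=3: δ = [4.608e-05, 5.760e-05, 3.456e-05, 2.304e-05]  ψ = [3, 1, 0, 0]  (obs o_3=3)
t=4: δ = [3.686e-06, 5.760e-06, 4.147e-06, 3.456e-06]  ψ = [0, 1, 0, 1]  (obs o_4=4)
backtrack: best end state = 1; path = [3, 0, 1, 1, 1]

path = [3, 0, 1, 1, 1]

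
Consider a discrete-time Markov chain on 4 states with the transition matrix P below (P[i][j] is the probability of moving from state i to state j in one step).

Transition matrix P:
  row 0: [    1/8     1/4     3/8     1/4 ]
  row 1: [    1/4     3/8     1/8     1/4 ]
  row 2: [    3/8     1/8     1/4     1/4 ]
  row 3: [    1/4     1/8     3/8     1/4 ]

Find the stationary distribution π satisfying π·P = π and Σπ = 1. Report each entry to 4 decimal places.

Balance equations π_j = Σ_i π_i·P[i][j]:
  π_0 = 1/8·π_0 + 1/4·π_1 + 3/8·π_2 + 1/4·π_3
  π_1 = 1/4·π_0 + 3/8·π_1 + 1/8·π_2 + 1/8·π_3
  π_2 = 3/8·π_0 + 1/8·π_1 + 1/4·π_2 + 3/8·π_3
  normalize: π_0 + π_1 + π_2 + π_3 = 1
Solving the linear system gives exactly π = [31/122, 51/244, 35/122, 1/4].

π = [0.2541, 0.2090, 0.2869, 0.2500]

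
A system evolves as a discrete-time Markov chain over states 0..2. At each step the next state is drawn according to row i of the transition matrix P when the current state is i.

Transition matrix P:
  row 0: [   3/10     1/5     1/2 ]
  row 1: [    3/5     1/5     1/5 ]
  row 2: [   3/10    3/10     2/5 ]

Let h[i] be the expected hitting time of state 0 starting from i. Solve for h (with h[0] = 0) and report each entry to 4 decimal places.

h = [0.0000, 1.9048, 2.6190]

First-step conditioning: h[0] = 0; for i ≠ 0, h[i] = 1 + Σ_k P[i][k]·h[k].
  h[1] = 1 + 1/5·h[1] + 1/5·h[2]
  h[2] = 1 + 3/10·h[1] + 2/5·h[2]
Solving the 2×2 linear system over states ≠ 0 gives exactly h = [0, 40/21, 55/21] (h[0] = 0 is the target).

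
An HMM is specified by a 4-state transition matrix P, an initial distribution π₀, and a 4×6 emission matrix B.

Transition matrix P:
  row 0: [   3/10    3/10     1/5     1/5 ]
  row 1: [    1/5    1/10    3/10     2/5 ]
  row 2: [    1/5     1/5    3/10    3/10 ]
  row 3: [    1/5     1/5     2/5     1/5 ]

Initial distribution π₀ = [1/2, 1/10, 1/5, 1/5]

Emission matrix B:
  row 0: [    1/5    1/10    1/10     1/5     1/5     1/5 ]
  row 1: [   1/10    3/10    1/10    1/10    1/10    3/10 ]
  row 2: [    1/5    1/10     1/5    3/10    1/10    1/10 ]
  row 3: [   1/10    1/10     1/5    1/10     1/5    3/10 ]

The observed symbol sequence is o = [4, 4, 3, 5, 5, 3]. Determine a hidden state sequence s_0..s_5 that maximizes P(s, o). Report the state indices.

t=0: δ = [1.000e-01, 1.000e-02, 2.000e-02, 4.000e-02]  (obs o_0=4)
t=1: δ = [6.000e-03, 3.000e-03, 2.000e-03, 4.000e-03]  ψ = [0, 0, 0, 0]  (obs o_1=4)
t=2: δ = [3.600e-04, 1.800e-04, 4.800e-04, 1.200e-04]  ψ = [0, 0, 3, 0]  (obs o_2=3)
t=3: δ = [2.160e-05, 3.240e-05, 1.440e-05, 4.320e-05]  ψ = [0, 0, 2, 2]  (obs o_3=5)
t=4: δ = [1.728e-06, 2.592e-06, 1.728e-06, 3.888e-06]  ψ = [3, 3, 3, 1]  (obs o_4=5)
t=5: δ = [1.555e-07, 7.776e-08, 4.666e-07, 1.037e-07]  ψ = [3, 3, 3, 1]  (obs o_5=3)
backtrack: best end state = 2; path = [0, 0, 0, 1, 3, 2]

path = [0, 0, 0, 1, 3, 2]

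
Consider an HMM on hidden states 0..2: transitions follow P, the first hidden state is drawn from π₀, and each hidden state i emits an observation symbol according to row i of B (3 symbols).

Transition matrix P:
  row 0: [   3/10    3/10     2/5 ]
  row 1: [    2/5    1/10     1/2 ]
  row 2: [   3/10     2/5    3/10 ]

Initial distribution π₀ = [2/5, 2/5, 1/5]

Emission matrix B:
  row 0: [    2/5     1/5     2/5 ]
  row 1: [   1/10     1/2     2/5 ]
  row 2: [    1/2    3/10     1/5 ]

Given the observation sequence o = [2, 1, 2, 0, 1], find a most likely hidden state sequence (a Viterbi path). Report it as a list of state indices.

t=0: δ = [1.600e-01, 1.600e-01, 4.000e-02]  (obs o_0=2)
t=1: δ = [1.280e-02, 2.400e-02, 2.400e-02]  ψ = [1, 0, 1]  (obs o_1=1)
t=2: δ = [3.840e-03, 3.840e-03, 2.400e-03]  ψ = [1, 2, 1]  (obs o_2=2)
t=3: δ = [6.144e-04, 1.152e-04, 9.600e-04]  ψ = [1, 0, 1]  (obs o_3=0)
t=4: δ = [5.760e-05, 1.920e-04, 8.640e-05]  ψ = [2, 2, 2]  (obs o_4=1)
backtrack: best end state = 1; path = [1, 2, 1, 2, 1]

path = [1, 2, 1, 2, 1]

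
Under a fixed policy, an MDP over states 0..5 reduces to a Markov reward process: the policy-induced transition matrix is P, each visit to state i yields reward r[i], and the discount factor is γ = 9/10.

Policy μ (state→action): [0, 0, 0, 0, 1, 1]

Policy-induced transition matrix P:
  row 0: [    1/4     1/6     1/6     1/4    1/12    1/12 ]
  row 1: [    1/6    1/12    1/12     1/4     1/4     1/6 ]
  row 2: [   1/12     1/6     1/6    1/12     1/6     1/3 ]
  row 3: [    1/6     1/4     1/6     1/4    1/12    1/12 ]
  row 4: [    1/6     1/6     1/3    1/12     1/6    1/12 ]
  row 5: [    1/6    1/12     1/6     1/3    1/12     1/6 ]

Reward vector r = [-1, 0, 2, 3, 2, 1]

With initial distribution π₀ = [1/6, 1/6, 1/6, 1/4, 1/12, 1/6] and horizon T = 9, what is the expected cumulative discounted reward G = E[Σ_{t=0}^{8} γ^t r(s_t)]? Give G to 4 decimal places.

G = 7.6295

t=0: π = [0.1667, 0.1667, 0.1667, 0.2500, 0.0833, 0.1667], E[r] = 1.2500, γ^t·E[r] = 1.250000, running G = 1.250000
t=1: π = [0.1667, 0.1597, 0.1667, 0.2222, 0.1319, 0.1528], E[r] = 1.2500, γ^t·E[r] = 1.125000, running G = 2.375000
t=2: π = [0.1667, 0.1591, 0.1753, 0.2130, 0.1348, 0.1510], E[r] = 1.2436, γ^t·E[r] = 1.007344, running G = 3.382344
t=3: π = [0.1659, 0.1586, 0.1759, 0.2109, 0.1357, 0.1530], E[r] = 1.2429, γ^t·E[r] = 0.906082, running G = 4.288426
t=4: π = [0.1658, 0.1583, 0.1761, 0.2108, 0.1357, 0.1533], E[r] = 1.2435, γ^t·E[r] = 0.815851, running G = 5.104277
t=5: π = [0.1658, 0.1583, 0.1761, 0.2108, 0.1357, 0.1533], E[r] = 1.2435, γ^t·E[r] = 0.734277, running G = 5.838554
t=6: π = [0.1658, 0.1583, 0.1761, 0.2108, 0.1357, 0.1533], E[r] = 1.2435, γ^t·E[r] = 0.660858, running G = 6.499412
t=7: π = [0.1658, 0.1583, 0.1761, 0.2108, 0.1357, 0.1533], E[r] = 1.2435, γ^t·E[r] = 0.594774, running G = 7.094186
t=8: π = [0.1658, 0.1583, 0.1761, 0.2108, 0.1357, 0.1533], E[r] = 1.2435, γ^t·E[r] = 0.535296, running G = 7.629482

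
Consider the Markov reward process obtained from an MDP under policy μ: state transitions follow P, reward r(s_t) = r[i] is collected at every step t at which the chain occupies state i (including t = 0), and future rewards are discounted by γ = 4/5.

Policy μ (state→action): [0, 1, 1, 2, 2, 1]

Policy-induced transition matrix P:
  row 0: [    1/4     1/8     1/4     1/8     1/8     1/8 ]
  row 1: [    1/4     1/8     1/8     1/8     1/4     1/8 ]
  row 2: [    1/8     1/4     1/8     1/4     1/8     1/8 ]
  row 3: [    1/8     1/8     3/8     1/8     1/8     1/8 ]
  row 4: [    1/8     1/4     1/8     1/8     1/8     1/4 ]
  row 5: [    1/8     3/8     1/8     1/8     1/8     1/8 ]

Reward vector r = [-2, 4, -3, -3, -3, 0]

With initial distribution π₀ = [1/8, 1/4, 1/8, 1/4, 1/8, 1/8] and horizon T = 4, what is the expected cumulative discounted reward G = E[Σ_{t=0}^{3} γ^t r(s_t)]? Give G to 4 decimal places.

G = -2.7421

t=0: π = [0.1250, 0.2500, 0.1250, 0.2500, 0.1250, 0.1250], E[r] = -0.7500, γ^t·E[r] = -0.750000, running G = -0.750000
t=1: π = [0.1719, 0.1875, 0.2031, 0.1406, 0.1563, 0.1406], E[r] = -1.0938, γ^t·E[r] = -0.875000, running G = -1.625000
t=2: π = [0.1699, 0.2051, 0.1816, 0.1504, 0.1484, 0.1445], E[r] = -0.9609, γ^t·E[r] = -0.615000, running G = -2.240000
t=3: π = [0.1719, 0.2024, 0.1838, 0.1477, 0.1506, 0.1436], E[r] = -0.9807, γ^t·E[r] = -0.502125, running G = -2.742125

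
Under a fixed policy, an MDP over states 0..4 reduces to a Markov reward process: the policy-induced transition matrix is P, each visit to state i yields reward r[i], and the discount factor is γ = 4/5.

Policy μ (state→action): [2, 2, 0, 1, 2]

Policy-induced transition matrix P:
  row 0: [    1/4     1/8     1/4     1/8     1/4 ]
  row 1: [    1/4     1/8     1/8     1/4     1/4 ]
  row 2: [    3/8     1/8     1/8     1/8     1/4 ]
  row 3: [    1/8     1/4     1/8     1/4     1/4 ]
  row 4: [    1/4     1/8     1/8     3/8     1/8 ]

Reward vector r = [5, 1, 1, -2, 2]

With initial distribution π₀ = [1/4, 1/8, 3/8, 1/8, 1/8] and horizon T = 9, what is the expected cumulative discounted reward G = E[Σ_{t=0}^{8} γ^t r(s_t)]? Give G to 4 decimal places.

G = 7.0077

t=0: π = [0.2500, 0.1250, 0.3750, 0.1250, 0.1250], E[r] = 1.7500, γ^t·E[r] = 1.750000, running G = 1.750000
t=1: π = [0.2813, 0.1406, 0.1563, 0.1875, 0.2344], E[r] = 1.7969, γ^t·E[r] = 1.437500, running G = 3.187500
t=2: π = [0.2461, 0.1484, 0.1602, 0.2246, 0.2207], E[r] = 1.5313, γ^t·E[r] = 0.980000, running G = 4.167500
t=3: π = [0.2419, 0.1531, 0.1558, 0.2268, 0.2224], E[r] = 1.5098, γ^t·E[r] = 0.773000, running G = 4.940500
t=4: π = [0.2411, 0.1534, 0.1552, 0.2281, 0.2222], E[r] = 1.5024, γ^t·E[r] = 0.615388, running G = 5.555888
t=5: π = [0.2409, 0.1535, 0.1551, 0.2282, 0.2222], E[r] = 1.5011, γ^t·E[r] = 0.491885, running G = 6.047773
t=6: π = [0.2409, 0.1535, 0.1551, 0.2283, 0.2222], E[r] = 1.5009, γ^t·E[r] = 0.393440, running G = 6.441213
t=7: π = [0.2409, 0.1535, 0.1551, 0.2283, 0.2222], E[r] = 1.5008, γ^t·E[r] = 0.314740, running G = 6.755953
t=8: π = [0.2409, 0.1535, 0.1551, 0.2283, 0.2222], E[r] = 1.5008, γ^t·E[r] = 0.251791, running G = 7.007744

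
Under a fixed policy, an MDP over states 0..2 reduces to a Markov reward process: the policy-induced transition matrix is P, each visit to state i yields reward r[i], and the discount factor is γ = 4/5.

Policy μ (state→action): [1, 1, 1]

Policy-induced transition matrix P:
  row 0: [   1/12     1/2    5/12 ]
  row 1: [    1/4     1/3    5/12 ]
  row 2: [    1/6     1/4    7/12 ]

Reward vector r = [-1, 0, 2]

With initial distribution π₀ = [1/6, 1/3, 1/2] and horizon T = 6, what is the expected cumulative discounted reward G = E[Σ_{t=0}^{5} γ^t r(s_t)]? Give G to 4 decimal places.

t=0: π = [0.1667, 0.3333, 0.5000], E[r] = 0.8333, γ^t·E[r] = 0.833333, running G = 0.833333
t=1: π = [0.1806, 0.3194, 0.5000], E[r] = 0.8194, γ^t·E[r] = 0.655556, running G = 1.488889
t=2: π = [0.1782, 0.3218, 0.5000], E[r] = 0.8218, γ^t·E[r] = 0.525926, running G = 2.014815
t=3: π = [0.1786, 0.3214, 0.5000], E[r] = 0.8214, γ^t·E[r] = 0.420543, running G = 2.435358
t=4: π = [0.1786, 0.3214, 0.5000], E[r] = 0.8214, γ^t·E[r] = 0.336461, running G = 2.771819
t=5: π = [0.1786, 0.3214, 0.5000], E[r] = 0.8214, γ^t·E[r] = 0.269165, running G = 3.040984

G = 3.0410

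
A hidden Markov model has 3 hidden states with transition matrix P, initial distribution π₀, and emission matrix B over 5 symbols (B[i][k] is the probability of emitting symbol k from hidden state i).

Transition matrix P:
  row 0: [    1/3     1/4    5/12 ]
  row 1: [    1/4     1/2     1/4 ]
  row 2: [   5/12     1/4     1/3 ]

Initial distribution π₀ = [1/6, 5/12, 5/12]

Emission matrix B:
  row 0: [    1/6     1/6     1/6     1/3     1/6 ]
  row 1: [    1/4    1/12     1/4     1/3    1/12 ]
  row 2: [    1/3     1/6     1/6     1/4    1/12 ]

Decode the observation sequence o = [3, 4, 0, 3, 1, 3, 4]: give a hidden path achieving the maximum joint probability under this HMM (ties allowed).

t=0: δ = [5.556e-02, 1.389e-01, 1.042e-01]  (obs o_0=3)
t=1: δ = [7.234e-03, 5.787e-03, 2.894e-03]  ψ = [2, 1, 1]  (obs o_1=4)
t=2: δ = [4.019e-04, 7.234e-04, 1.005e-03]  ψ = [0, 1, 0]  (obs o_2=0)
t=3: δ = [1.395e-04, 1.206e-04, 8.372e-05]  ψ = [2, 1, 2]  (obs o_3=3)
t=4: δ = [7.752e-06, 5.023e-06, 9.690e-06]  ψ = [0, 1, 0]  (obs o_4=1)
t=5: δ = [1.346e-06, 8.372e-07, 8.075e-07]  ψ = [2, 1, 0]  (obs o_5=3)
t=6: δ = [7.477e-08, 3.489e-08, 4.673e-08]  ψ = [0, 1, 0]  (obs o_6=4)
backtrack: best end state = 0; path = [2, 0, 2, 0, 2, 0, 0]

path = [2, 0, 2, 0, 2, 0, 0]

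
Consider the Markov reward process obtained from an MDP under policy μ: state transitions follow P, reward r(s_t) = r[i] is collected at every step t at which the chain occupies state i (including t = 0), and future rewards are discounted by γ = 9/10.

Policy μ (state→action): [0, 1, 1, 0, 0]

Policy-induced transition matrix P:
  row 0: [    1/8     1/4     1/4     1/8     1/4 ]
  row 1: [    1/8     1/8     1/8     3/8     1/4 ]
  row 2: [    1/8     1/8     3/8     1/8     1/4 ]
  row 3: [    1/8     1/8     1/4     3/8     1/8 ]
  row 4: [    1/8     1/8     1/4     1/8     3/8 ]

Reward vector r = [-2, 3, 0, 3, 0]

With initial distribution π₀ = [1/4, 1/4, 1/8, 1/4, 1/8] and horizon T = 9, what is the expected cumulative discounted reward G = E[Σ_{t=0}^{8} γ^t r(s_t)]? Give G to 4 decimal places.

t=0: π = [0.2500, 0.2500, 0.1250, 0.2500, 0.1250], E[r] = 1.0000, γ^t·E[r] = 1.000000, running G = 1.000000
t=1: π = [0.1250, 0.1563, 0.2344, 0.2500, 0.2344], E[r] = 0.9688, γ^t·E[r] = 0.871875, running G = 1.871875
t=2: π = [0.1250, 0.1406, 0.2598, 0.2266, 0.2480], E[r] = 0.8516, γ^t·E[r] = 0.689766, running G = 2.561641
t=3: π = [0.1250, 0.1406, 0.2649, 0.2168, 0.2527], E[r] = 0.8223, γ^t·E[r] = 0.599432, running G = 3.161072
t=4: π = [0.1250, 0.1406, 0.2655, 0.2144, 0.2545], E[r] = 0.8149, γ^t·E[r] = 0.534683, running G = 3.695755
t=5: π = [0.1250, 0.1406, 0.2656, 0.2137, 0.2550], E[r] = 0.8131, γ^t·E[r] = 0.480134, running G = 4.175889
t=6: π = [0.1250, 0.1406, 0.2656, 0.2136, 0.2552], E[r] = 0.8127, γ^t·E[r] = 0.431877, running G = 4.607766
t=7: π = [0.1250, 0.1406, 0.2656, 0.2136, 0.2552], E[r] = 0.8125, γ^t·E[r] = 0.388634, running G = 4.996400
t=8: π = [0.1250, 0.1406, 0.2656, 0.2135, 0.2552], E[r] = 0.8125, γ^t·E[r] = 0.349759, running G = 5.346159

G = 5.3462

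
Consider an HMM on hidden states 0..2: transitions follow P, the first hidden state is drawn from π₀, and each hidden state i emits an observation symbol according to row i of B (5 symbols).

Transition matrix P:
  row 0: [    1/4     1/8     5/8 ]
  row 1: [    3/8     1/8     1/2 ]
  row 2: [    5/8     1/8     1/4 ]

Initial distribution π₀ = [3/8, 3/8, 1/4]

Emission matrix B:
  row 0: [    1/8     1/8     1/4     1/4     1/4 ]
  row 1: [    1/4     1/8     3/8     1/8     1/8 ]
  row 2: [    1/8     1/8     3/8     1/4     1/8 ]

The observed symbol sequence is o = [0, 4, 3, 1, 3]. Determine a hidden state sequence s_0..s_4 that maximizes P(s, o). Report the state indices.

path = [1, 0, 2, 0, 2]

t=0: δ = [4.688e-02, 9.375e-02, 3.125e-02]  (obs o_0=0)
t=1: δ = [8.789e-03, 1.465e-03, 5.859e-03]  ψ = [1, 1, 1]  (obs o_1=4)
t=2: δ = [9.155e-04, 1.373e-04, 1.373e-03]  ψ = [2, 0, 0]  (obs o_2=3)
t=3: δ = [1.073e-04, 2.146e-05, 7.153e-05]  ψ = [2, 2, 0]  (obs o_3=1)
t=4: δ = [1.118e-05, 1.676e-06, 1.676e-05]  ψ = [2, 0, 0]  (obs o_4=3)
backtrack: best end state = 2; path = [1, 0, 2, 0, 2]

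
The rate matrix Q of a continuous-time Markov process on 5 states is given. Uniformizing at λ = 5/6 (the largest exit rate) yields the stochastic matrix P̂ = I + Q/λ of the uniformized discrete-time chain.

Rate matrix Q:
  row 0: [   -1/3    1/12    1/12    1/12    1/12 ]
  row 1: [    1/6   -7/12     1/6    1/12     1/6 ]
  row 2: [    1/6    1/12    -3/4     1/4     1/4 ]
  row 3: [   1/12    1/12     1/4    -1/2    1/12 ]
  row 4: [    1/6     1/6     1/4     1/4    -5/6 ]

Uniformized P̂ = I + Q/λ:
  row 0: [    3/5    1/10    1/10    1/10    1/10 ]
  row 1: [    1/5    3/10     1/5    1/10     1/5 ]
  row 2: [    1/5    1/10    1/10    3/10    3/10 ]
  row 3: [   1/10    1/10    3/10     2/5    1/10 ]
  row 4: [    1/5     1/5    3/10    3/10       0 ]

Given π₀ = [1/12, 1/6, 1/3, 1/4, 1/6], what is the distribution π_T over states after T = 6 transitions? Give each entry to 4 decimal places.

π = [0.2923, 0.1424, 0.1896, 0.2373, 0.1384]

t=0: π = [0.0833, 0.1667, 0.3333, 0.2500, 0.1667]
t=1: π = [0.2083, 0.1500, 0.2000, 0.2750, 0.1667]
t=2: π = [0.2558, 0.1467, 0.2033, 0.2558, 0.1383]
t=3: π = [0.2768, 0.1432, 0.1935, 0.2451, 0.1415]
t=4: π = [0.2862, 0.1428, 0.1916, 0.2405, 0.1389]
t=5: π = [0.2904, 0.1424, 0.1902, 0.2383, 0.1387]
t=6: π = [0.2923, 0.1424, 0.1896, 0.2373, 0.1384]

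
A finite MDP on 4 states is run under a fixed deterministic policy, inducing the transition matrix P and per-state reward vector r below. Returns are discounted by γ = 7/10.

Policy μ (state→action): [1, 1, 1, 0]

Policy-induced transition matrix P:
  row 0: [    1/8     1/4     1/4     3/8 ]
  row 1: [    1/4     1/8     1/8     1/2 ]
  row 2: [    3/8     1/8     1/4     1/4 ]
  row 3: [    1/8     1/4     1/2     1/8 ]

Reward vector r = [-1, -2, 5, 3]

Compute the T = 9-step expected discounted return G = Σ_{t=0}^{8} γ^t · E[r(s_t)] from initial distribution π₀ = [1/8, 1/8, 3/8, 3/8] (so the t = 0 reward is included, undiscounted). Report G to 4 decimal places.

G = 6.4954

t=0: π = [0.1250, 0.1250, 0.3750, 0.3750], E[r] = 2.6250, γ^t·E[r] = 2.625000, running G = 2.625000
t=1: π = [0.2344, 0.1875, 0.3281, 0.2500], E[r] = 1.7813, γ^t·E[r] = 1.246875, running G = 3.871875
t=2: π = [0.2305, 0.1855, 0.2891, 0.2949], E[r] = 1.7285, γ^t·E[r] = 0.846973, running G = 4.718848
t=3: π = [0.2205, 0.1907, 0.3005, 0.2883], E[r] = 1.7659, γ^t·E[r] = 0.605693, running G = 5.324541
t=4: π = [0.2240, 0.1886, 0.2982, 0.2892], E[r] = 1.7576, γ^t·E[r] = 0.422007, running G = 5.746548
t=5: π = [0.2231, 0.1891, 0.2987, 0.2890], E[r] = 1.7592, γ^t·E[r] = 0.295664, running G = 6.042212
t=6: π = [0.2233, 0.1890, 0.2986, 0.2891], E[r] = 1.7588, γ^t·E[r] = 0.206925, running G = 6.249137
t=7: π = [0.2233, 0.1890, 0.2986, 0.2890], E[r] = 1.7589, γ^t·E[r] = 0.144855, running G = 6.393992
t=8: π = [0.2233, 0.1890, 0.2986, 0.2890], E[r] = 1.7589, γ^t·E[r] = 0.101397, running G = 6.495389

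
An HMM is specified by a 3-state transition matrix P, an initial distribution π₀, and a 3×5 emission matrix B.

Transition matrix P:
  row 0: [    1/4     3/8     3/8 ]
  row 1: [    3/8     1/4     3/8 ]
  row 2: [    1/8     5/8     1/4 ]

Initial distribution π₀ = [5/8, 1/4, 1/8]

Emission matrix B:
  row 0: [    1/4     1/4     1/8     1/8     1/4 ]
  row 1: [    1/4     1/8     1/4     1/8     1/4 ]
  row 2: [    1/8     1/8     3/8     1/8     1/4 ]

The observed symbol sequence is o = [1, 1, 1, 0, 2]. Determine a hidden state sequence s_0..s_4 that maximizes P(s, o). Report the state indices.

t=0: δ = [1.562e-01, 3.125e-02, 1.562e-02]  (obs o_0=1)
t=1: δ = [9.766e-03, 7.324e-03, 7.324e-03]  ψ = [0, 0, 0]  (obs o_1=1)
t=2: δ = [6.866e-04, 5.722e-04, 4.578e-04]  ψ = [1, 2, 0]  (obs o_2=1)
t=3: δ = [5.364e-05, 7.153e-05, 3.219e-05]  ψ = [1, 2, 0]  (obs o_3=0)
t=4: δ = [3.353e-06, 5.029e-06, 1.006e-05]  ψ = [1, 0, 1]  (obs o_4=2)
backtrack: best end state = 2; path = [0, 0, 2, 1, 2]

path = [0, 0, 2, 1, 2]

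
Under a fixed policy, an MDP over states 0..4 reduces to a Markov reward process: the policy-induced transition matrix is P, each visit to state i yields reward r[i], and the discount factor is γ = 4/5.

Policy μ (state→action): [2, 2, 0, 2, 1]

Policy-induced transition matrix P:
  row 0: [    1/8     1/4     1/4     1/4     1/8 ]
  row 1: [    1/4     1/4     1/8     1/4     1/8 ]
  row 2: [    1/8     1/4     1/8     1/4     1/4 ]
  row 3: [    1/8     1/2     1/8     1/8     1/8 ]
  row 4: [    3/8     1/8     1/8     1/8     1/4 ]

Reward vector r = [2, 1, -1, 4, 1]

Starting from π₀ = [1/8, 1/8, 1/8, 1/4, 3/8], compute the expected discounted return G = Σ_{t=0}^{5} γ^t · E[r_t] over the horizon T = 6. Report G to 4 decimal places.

t=0: π = [0.1250, 0.1250, 0.1250, 0.2500, 0.3750], E[r] = 1.6250, γ^t·E[r] = 1.625000, running G = 1.625000
t=1: π = [0.2344, 0.2656, 0.1406, 0.1719, 0.1875], E[r] = 1.4688, γ^t·E[r] = 1.175000, running G = 2.800000
t=2: π = [0.2051, 0.2695, 0.1543, 0.2051, 0.1660], E[r] = 1.5117, γ^t·E[r] = 0.967500, running G = 3.767500
t=3: π = [0.2002, 0.2805, 0.1506, 0.2036, 0.1650], E[r] = 1.5098, γ^t·E[r] = 0.773000, running G = 4.540500
t=4: π = [0.2013, 0.2803, 0.1500, 0.2039, 0.1645], E[r] = 1.5130, γ^t·E[r] = 0.619738, running G = 5.160238
t=5: π = [0.2011, 0.2804, 0.1502, 0.2040, 0.1643], E[r] = 1.5127, γ^t·E[r] = 0.495674, running G = 5.655911

G = 5.6559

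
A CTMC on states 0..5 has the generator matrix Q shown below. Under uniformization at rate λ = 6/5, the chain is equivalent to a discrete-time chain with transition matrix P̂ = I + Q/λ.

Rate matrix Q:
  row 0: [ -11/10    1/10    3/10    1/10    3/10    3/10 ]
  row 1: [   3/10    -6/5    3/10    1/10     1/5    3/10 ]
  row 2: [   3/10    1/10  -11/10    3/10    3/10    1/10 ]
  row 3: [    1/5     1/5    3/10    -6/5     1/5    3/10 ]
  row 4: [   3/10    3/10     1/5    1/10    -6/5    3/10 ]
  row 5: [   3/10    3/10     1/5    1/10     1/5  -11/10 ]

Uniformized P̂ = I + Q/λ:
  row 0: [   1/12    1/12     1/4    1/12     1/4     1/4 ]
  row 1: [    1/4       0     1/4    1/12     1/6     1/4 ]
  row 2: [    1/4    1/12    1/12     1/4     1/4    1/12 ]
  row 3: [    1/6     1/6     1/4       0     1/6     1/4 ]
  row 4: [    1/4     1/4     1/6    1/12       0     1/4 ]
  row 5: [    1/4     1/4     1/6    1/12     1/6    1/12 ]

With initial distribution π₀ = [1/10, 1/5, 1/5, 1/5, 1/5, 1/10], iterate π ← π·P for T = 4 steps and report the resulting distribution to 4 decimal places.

π = [0.2067, 0.1402, 0.1887, 0.1060, 0.1712, 0.1872]

t=0: π = [0.1000, 0.2000, 0.2000, 0.2000, 0.2000, 0.1000]
t=1: π = [0.2167, 0.1333, 0.1917, 0.1000, 0.1583, 0.2000]
t=2: π = [0.2056, 0.1403, 0.1882, 0.1069, 0.1743, 0.1847]
t=3: π = [0.2068, 0.1404, 0.1887, 0.1058, 0.1704, 0.1878]
t=4: π = [0.2067, 0.1402, 0.1887, 0.1060, 0.1712, 0.1872]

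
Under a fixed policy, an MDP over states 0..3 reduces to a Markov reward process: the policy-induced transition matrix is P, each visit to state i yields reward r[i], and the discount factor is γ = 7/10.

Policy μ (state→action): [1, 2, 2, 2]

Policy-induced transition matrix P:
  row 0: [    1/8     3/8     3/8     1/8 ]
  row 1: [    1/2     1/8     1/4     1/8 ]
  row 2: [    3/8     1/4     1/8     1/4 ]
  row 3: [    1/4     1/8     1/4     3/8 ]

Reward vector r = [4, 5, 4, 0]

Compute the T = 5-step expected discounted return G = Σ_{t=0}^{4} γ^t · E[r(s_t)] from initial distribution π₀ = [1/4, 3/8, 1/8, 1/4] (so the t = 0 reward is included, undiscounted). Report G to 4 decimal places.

t=0: π = [0.2500, 0.3750, 0.1250, 0.2500], E[r] = 3.3750, γ^t·E[r] = 3.375000, running G = 3.375000
t=1: π = [0.3281, 0.2031, 0.2656, 0.2031], E[r] = 3.3906, γ^t·E[r] = 2.373438, running G = 5.748438
t=2: π = [0.2930, 0.2402, 0.2578, 0.2090], E[r] = 3.4043, γ^t·E[r] = 1.668105, running G = 7.416543
t=3: π = [0.3057, 0.2305, 0.2544, 0.2095], E[r] = 3.3926, γ^t·E[r] = 1.163654, running G = 8.580197
t=4: π = [0.3012, 0.2332, 0.2564, 0.2092], E[r] = 3.3965, γ^t·E[r] = 0.815511, running G = 9.395708

G = 9.3957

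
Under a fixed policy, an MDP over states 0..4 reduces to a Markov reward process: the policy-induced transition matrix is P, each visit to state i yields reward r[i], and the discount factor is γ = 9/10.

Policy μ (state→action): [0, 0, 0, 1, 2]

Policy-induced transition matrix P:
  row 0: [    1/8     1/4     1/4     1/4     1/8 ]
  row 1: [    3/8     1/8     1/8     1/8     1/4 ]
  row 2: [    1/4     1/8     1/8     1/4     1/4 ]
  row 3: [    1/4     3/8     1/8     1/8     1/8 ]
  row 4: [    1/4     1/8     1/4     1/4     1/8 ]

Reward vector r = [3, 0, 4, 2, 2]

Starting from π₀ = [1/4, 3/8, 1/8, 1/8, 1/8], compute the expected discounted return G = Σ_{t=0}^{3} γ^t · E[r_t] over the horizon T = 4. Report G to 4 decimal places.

t=0: π = [0.2500, 0.3750, 0.1250, 0.1250, 0.1250], E[r] = 1.7500, γ^t·E[r] = 1.750000, running G = 1.750000
t=1: π = [0.2656, 0.1875, 0.1719, 0.1875, 0.1875], E[r] = 2.2344, γ^t·E[r] = 2.010938, running G = 3.760938
t=2: π = [0.2402, 0.2051, 0.1816, 0.2031, 0.1699], E[r] = 2.1934, γ^t·E[r] = 1.776621, running G = 5.537559
t=3: π = [0.2456, 0.2058, 0.1763, 0.1990, 0.1733], E[r] = 2.1865, γ^t·E[r] = 1.593976, running G = 7.131534

G = 7.1315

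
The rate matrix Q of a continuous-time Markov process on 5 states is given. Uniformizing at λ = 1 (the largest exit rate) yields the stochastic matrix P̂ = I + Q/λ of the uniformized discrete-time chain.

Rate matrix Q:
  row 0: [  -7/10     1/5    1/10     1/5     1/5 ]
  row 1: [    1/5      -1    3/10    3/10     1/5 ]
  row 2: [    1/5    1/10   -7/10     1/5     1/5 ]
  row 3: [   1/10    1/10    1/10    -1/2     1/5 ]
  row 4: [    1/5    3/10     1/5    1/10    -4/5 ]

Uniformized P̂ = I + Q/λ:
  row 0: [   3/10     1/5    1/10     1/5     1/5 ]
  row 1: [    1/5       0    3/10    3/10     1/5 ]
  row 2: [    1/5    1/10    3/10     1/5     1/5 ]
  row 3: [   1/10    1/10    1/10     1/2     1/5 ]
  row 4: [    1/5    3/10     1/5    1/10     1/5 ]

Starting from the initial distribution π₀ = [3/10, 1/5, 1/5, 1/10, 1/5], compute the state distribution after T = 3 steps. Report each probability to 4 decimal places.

π = [0.1935, 0.1452, 0.1874, 0.2739, 0.2000]

t=0: π = [0.3000, 0.2000, 0.2000, 0.1000, 0.2000]
t=1: π = [0.2200, 0.1500, 0.2000, 0.2300, 0.2000]
t=2: π = [0.1990, 0.1470, 0.1900, 0.2640, 0.2000]
t=3: π = [0.1935, 0.1452, 0.1874, 0.2739, 0.2000]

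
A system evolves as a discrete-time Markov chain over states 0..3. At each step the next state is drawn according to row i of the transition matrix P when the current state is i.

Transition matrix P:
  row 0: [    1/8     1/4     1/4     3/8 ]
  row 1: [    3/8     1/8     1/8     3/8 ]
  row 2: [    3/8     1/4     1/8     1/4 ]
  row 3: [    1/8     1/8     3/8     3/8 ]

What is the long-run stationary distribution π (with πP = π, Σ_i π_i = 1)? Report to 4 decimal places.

Balance equations π_j = Σ_i π_i·P[i][j]:
  π_0 = 1/8·π_0 + 3/8·π_1 + 3/8·π_2 + 1/8·π_3
  π_1 = 1/4·π_0 + 1/8·π_1 + 1/4·π_2 + 1/8·π_3
  π_2 = 1/4·π_0 + 1/8·π_1 + 1/8·π_2 + 3/8·π_3
  normalize: π_0 + π_1 + π_2 + π_3 = 1
Solving the linear system gives exactly π = [76/329, 121/658, 79/329, 227/658].

π = [0.2310, 0.1839, 0.2401, 0.3450]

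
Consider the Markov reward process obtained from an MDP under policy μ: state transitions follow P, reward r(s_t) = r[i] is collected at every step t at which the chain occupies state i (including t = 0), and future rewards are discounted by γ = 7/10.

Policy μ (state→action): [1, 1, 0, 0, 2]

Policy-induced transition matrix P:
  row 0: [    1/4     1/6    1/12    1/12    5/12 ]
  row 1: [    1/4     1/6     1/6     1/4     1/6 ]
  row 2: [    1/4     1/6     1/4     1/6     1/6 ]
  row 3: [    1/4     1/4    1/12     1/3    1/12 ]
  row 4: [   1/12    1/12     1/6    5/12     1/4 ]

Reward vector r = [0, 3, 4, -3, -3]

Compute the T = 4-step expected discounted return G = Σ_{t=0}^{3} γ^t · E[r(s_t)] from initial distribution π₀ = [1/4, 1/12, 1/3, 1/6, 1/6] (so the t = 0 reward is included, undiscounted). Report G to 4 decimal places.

G = 0.1265

t=0: π = [0.2500, 0.0833, 0.3333, 0.1667, 0.1667], E[r] = 0.5833, γ^t·E[r] = 0.583333, running G = 0.583333
t=1: π = [0.2222, 0.1667, 0.1597, 0.2222, 0.2292], E[r] = -0.2153, γ^t·E[r] = -0.150694, running G = 0.432639
t=2: π = [0.2118, 0.1661, 0.1429, 0.2564, 0.2228], E[r] = -0.3675, γ^t·E[r] = -0.180064, running G = 0.252575
t=3: π = [0.2129, 0.1695, 0.1396, 0.2613, 0.2168], E[r] = -0.3677, γ^t·E[r] = -0.126111, running G = 0.126465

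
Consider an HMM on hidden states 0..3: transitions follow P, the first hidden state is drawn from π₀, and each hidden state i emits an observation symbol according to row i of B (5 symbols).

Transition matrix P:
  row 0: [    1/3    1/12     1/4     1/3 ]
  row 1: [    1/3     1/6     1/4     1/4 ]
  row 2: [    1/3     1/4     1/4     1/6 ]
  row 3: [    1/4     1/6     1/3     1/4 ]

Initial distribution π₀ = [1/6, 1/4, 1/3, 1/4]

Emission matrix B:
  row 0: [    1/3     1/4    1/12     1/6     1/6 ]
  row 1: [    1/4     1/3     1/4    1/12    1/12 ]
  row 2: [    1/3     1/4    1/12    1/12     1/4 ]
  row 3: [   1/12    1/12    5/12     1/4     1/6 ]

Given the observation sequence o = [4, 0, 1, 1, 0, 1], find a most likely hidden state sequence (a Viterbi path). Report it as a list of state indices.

path = [2, 0, 0, 0, 0, 0]

t=0: δ = [2.778e-02, 2.083e-02, 8.333e-02, 4.167e-02]  (obs o_0=4)
t=1: δ = [9.259e-03, 5.208e-03, 6.944e-03, 1.157e-03]  ψ = [2, 2, 2, 2]  (obs o_1=0)
t=2: δ = [7.716e-04, 5.787e-04, 5.787e-04, 2.572e-04]  ψ = [0, 2, 0, 0]  (obs o_2=1)
t=3: δ = [6.430e-05, 4.823e-05, 4.823e-05, 2.143e-05]  ψ = [0, 2, 0, 0]  (obs o_3=1)
t=4: δ = [7.144e-06, 3.014e-06, 5.358e-06, 1.786e-06]  ψ = [0, 2, 0, 0]  (obs o_4=0)
t=5: δ = [5.954e-07, 4.465e-07, 4.465e-07, 1.985e-07]  ψ = [0, 2, 0, 0]  (obs o_5=1)
backtrack: best end state = 0; path = [2, 0, 0, 0, 0, 0]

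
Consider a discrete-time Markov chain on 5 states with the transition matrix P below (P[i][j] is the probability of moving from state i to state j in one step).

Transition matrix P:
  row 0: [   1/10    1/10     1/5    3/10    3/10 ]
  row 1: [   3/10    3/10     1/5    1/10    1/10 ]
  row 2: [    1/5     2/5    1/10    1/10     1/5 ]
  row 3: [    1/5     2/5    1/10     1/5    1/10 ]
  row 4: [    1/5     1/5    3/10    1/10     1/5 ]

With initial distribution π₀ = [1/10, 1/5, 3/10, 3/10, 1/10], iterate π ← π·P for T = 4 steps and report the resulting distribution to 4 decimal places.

π = [0.2069, 0.2751, 0.1837, 0.1570, 0.1773]

t=0: π = [0.1000, 0.2000, 0.3000, 0.3000, 0.1000]
t=1: π = [0.2100, 0.3300, 0.1500, 0.1500, 0.1600]
t=2: π = [0.2120, 0.2720, 0.1860, 0.1570, 0.1730]
t=3: π = [0.2060, 0.2746, 0.1830, 0.1581, 0.1783]
t=4: π = [0.2069, 0.2751, 0.1837, 0.1570, 0.1773]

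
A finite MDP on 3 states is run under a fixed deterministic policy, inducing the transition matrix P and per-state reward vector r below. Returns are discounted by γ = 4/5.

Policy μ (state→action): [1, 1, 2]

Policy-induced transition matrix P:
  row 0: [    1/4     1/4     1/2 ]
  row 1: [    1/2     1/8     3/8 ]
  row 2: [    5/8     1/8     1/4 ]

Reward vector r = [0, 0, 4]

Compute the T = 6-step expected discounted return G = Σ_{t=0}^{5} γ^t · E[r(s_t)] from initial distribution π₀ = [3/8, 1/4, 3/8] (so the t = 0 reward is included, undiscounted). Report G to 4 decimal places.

t=0: π = [0.3750, 0.2500, 0.3750], E[r] = 1.5000, γ^t·E[r] = 1.500000, running G = 1.500000
t=1: π = [0.4531, 0.1719, 0.3750], E[r] = 1.5000, γ^t·E[r] = 1.200000, running G = 2.700000
t=2: π = [0.4336, 0.1816, 0.3848], E[r] = 1.5391, γ^t·E[r] = 0.985000, running G = 3.685000
t=3: π = [0.4397, 0.1792, 0.3811], E[r] = 1.5244, γ^t·E[r] = 0.780500, running G = 4.465500
t=4: π = [0.4377, 0.1800, 0.3823], E[r] = 1.5293, γ^t·E[r] = 0.626400, running G = 5.091900
t=5: π = [0.4384, 0.1797, 0.3819], E[r] = 1.5277, γ^t·E[r] = 0.500595, running G = 5.592495

G = 5.5925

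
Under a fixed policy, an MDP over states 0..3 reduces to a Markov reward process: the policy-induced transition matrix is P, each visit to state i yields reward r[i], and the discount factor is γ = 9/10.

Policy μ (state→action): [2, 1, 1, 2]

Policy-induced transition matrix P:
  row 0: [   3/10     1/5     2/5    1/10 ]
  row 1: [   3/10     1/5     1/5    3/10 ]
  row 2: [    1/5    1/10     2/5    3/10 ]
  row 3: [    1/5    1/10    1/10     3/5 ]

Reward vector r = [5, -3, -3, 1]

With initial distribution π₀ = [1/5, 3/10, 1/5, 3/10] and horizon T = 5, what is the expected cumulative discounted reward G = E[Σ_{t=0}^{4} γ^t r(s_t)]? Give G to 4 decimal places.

t=0: π = [0.2000, 0.3000, 0.2000, 0.3000], E[r] = -0.2000, γ^t·E[r] = -0.200000, running G = -0.200000
t=1: π = [0.2500, 0.1500, 0.2500, 0.3500], E[r] = 0.4000, γ^t·E[r] = 0.360000, running G = 0.160000
t=2: π = [0.2400, 0.1400, 0.2650, 0.3550], E[r] = 0.3400, γ^t·E[r] = 0.275400, running G = 0.435400
t=3: π = [0.2380, 0.1380, 0.2655, 0.3585], E[r] = 0.3380, γ^t·E[r] = 0.246402, running G = 0.681802
t=4: π = [0.2376, 0.1376, 0.2649, 0.3600], E[r] = 0.3406, γ^t·E[r] = 0.223468, running G = 0.905270

G = 0.9053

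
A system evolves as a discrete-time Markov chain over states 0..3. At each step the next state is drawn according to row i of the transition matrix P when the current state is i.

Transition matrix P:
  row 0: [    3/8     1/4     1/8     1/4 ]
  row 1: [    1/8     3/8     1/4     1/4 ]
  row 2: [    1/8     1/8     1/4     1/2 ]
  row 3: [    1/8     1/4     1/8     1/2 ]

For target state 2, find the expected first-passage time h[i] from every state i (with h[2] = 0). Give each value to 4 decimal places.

h = [6.2222, 5.3333, 0.0000, 6.2222]

First-step conditioning: h[2] = 0; for i ≠ 2, h[i] = 1 + Σ_k P[i][k]·h[k].
  h[0] = 1 + 3/8·h[0] + 1/4·h[1] + 1/4·h[3]
  h[1] = 1 + 1/8·h[0] + 3/8·h[1] + 1/4·h[3]
  h[3] = 1 + 1/8·h[0] + 1/4·h[1] + 1/2·h[3]
Solving the 3×3 linear system over states ≠ 2 gives exactly h = [56/9, 16/3, 0, 56/9] (h[2] = 0 is the target).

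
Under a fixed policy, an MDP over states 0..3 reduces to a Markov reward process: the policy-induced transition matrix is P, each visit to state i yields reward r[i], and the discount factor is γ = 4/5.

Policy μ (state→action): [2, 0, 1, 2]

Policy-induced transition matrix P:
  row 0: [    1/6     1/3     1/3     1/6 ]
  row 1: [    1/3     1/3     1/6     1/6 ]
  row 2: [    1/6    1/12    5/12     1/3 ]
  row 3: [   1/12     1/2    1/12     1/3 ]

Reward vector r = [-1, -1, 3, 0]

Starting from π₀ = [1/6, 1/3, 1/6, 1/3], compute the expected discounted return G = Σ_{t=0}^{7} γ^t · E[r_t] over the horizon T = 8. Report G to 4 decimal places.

t=0: π = [0.1667, 0.3333, 0.1667, 0.3333], E[r] = 0.0000, γ^t·E[r] = 0.000000, running G = 0.000000
t=1: π = [0.1944, 0.3472, 0.2083, 0.2500], E[r] = 0.0833, γ^t·E[r] = 0.066667, running G = 0.066667
t=2: π = [0.2037, 0.3229, 0.2303, 0.2431], E[r] = 0.1644, γ^t·E[r] = 0.105185, running G = 0.171852
t=3: π = [0.2002, 0.3163, 0.2379, 0.2456], E[r] = 0.1973, γ^t·E[r] = 0.101037, running G = 0.272889
t=4: π = [0.1989, 0.3148, 0.2391, 0.2473], E[r] = 0.2035, γ^t·E[r] = 0.083351, running G = 0.356240
t=5: π = [0.1985, 0.3148, 0.2390, 0.2477], E[r] = 0.2036, γ^t·E[r] = 0.066728, running G = 0.422968
t=6: π = [0.1985, 0.3149, 0.2389, 0.2478], E[r] = 0.2032, γ^t·E[r] = 0.053269, running G = 0.476238
t=7: π = [0.1985, 0.3149, 0.2388, 0.2478], E[r] = 0.2030, γ^t·E[r] = 0.042578, running G = 0.518815

G = 0.5188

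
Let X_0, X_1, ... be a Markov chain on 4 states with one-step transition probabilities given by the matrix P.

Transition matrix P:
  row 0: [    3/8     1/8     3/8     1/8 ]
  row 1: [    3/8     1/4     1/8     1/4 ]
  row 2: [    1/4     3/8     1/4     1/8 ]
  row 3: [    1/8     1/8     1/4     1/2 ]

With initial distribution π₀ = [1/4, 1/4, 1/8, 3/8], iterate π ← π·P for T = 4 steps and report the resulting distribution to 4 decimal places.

π = [0.2806, 0.2164, 0.2577, 0.2453]

t=0: π = [0.2500, 0.2500, 0.1250, 0.3750]
t=1: π = [0.2656, 0.1875, 0.2500, 0.2969]
t=2: π = [0.2695, 0.2109, 0.2598, 0.2598]
t=3: π = [0.2776, 0.2163, 0.2573, 0.2488]
t=4: π = [0.2806, 0.2164, 0.2577, 0.2453]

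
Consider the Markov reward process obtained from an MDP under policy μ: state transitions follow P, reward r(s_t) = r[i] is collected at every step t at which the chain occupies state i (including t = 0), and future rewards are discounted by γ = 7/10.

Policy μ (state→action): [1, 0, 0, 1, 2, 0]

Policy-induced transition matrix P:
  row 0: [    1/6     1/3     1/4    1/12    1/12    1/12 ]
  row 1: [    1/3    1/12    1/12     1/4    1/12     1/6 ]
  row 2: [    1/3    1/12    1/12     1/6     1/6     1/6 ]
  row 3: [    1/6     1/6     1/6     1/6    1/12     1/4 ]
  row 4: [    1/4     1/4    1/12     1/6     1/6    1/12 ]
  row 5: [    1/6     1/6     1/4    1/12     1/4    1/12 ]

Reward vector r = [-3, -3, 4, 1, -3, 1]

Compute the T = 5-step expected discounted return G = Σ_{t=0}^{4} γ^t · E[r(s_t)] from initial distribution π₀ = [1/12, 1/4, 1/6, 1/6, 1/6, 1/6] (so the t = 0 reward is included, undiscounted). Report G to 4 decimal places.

t=0: π = [0.0833, 0.2500, 0.1667, 0.1667, 0.1667, 0.1667], E[r] = -0.5000, γ^t·E[r] = -0.500000, running G = -0.500000
t=1: π = [0.2500, 0.1597, 0.1389, 0.1667, 0.1389, 0.1458], E[r] = -0.7778, γ^t·E[r] = -0.544444, running G = -1.044444
t=2: π = [0.2280, 0.1950, 0.1632, 0.1470, 0.1308, 0.1360], E[r] = -0.7257, γ^t·E[r] = -0.355590, running G = -1.400035
t=3: π = [0.2373, 0.1857, 0.1563, 0.1526, 0.1305, 0.1377], E[r] = -0.7452, γ^t·E[r] = -0.255596, running G = -1.655631
t=4: π = [0.2345, 0.1886, 0.1585, 0.1509, 0.1302, 0.1373], E[r] = -0.7376, γ^t·E[r] = -0.177093, running G = -1.832724

G = -1.8327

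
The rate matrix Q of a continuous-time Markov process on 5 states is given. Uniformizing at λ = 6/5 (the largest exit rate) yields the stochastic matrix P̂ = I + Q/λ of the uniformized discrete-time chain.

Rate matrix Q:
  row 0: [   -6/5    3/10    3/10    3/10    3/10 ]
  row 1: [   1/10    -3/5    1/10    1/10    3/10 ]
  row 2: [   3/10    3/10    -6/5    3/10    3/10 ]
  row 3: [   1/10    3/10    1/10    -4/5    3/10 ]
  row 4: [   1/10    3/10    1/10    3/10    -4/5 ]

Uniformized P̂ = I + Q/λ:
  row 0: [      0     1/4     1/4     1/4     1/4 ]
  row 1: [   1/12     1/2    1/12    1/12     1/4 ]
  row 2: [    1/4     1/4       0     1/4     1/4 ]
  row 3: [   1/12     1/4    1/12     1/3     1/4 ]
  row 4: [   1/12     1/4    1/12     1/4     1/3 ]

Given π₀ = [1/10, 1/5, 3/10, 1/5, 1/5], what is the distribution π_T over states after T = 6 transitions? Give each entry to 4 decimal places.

π = [0.0909, 0.3333, 0.0909, 0.2122, 0.2727]

t=0: π = [0.1000, 0.2000, 0.3000, 0.2000, 0.2000]
t=1: π = [0.1250, 0.3000, 0.0750, 0.2333, 0.2667]
t=2: π = [0.0854, 0.3250, 0.0979, 0.2194, 0.2722]
t=3: π = [0.0925, 0.3313, 0.0894, 0.2141, 0.2727]
t=4: π = [0.0905, 0.3328, 0.0913, 0.2126, 0.2727]
t=5: π = [0.0910, 0.3332, 0.0908, 0.2123, 0.2727]
t=6: π = [0.0909, 0.3333, 0.0909, 0.2122, 0.2727]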